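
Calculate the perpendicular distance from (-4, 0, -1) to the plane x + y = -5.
d = |1(-4) + 1(0) + 0(-1) - (-5)| / √(1² + 1² + 0²) = 1/√2 = 0.7071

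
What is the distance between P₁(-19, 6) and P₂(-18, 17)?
Using the distance formula: d = sqrt((x₂-x₁)² + (y₂-y₁)²)
dx = (-18) - (-19) = 1
dy = 17 - 6 = 11
d = sqrt(1² + 11²) = sqrt(1 + 121) = sqrt(122) = 11.05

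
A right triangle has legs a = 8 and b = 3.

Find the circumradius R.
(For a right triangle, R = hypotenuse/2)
Hypotenuse c = √(8² + 3²) = √73 = 8.544
R = c/2 = 4.272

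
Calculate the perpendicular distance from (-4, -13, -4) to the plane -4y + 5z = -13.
d = |0(-4) + (-4)(-13) + 5(-4) - (-13)| / √(0² + (-4)² + 5²) = 45/√41 = 7.028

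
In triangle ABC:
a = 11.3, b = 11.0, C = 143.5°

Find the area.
Using A = ½ab·sin(C):
A = ½·11.3·11.0·sin(143.5°) = ½·124.3·0.594823 = 36.97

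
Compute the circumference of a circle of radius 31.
Circumference = 2 * pi * r
Circumference = 2 * pi * 31
Circumference = 194.78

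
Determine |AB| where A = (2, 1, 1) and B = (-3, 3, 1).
d = √[(-5)² + (2)² + (0)²] = √29 = 5.385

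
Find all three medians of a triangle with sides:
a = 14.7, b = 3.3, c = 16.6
Using m_x = ½√(2y² + 2z² - x²):
m_a = ½√(2·3.3² + 2·16.6² - 14.7²) = ½√356.81 = 9.445
m_b = ½√(2·14.7² + 2·16.6² - 3.3²) = ½√972.41 = 15.59
m_c = ½√(2·14.7² + 2·3.3² - 16.6²) = ½√178.4 = 6.678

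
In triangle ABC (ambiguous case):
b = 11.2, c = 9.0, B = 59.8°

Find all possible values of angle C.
sin(C)/c = sin(B)/b  →  sin(C) = c·sin(B)/b = 9.0·sin(59.8°)/11.2 = 0.694507
C₁ = arcsin(0.694507) = 43.99°,  C₂ = 180° - C₁ = 136.01°
Check C₂: A = 180° - 59.8° - 136.01° = -15.81° ≤ 0, rejected
C = 43.99° (one solution)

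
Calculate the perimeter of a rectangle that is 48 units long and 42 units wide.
Perimeter = 2 * (length + width)
Perimeter = 2 * (48 + 42)
Perimeter = 2 * 90
Perimeter = 180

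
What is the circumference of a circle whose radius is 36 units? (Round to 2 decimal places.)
Circumference = 2 * pi * r
Circumference = 2 * pi * 36
Circumference = 226.19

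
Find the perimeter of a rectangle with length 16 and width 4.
Perimeter = 2 * (length + width)
Perimeter = 2 * (16 + 4)
Perimeter = 2 * 20
Perimeter = 40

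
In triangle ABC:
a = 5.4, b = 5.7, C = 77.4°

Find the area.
Using A = ½ab·sin(C):
A = ½·5.4·5.7·sin(77.4°) = ½·30.78·0.975917 = 15.02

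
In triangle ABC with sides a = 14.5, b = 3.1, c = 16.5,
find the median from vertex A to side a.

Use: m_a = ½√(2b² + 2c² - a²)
m_a = ½√(2·3.1² + 2·16.5² - 14.5²)
m_a = ½√(19.22 + 544.5 - 210.25) = ½√353.47 = 9.4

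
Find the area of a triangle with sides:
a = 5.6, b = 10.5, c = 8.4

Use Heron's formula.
s = (a+b+c)/2 = (5.6+10.5+8.4)/2 = 12.25
A = √(s(s-a)(s-b)(s-c)) = √(12.25·6.65·1.75·3.85)
A = √548.854 = 23.43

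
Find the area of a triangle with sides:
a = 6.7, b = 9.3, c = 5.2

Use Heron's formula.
s = (a+b+c)/2 = (6.7+9.3+5.2)/2 = 10.6
A = √(s(s-a)(s-b)(s-c)) = √(10.6·3.9·1.3·5.4)
A = √290.207 = 17.04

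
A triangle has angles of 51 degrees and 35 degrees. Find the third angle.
Sum of angles in a triangle = 180 degrees
Third angle = 180 - 51 - 35
Third angle = 94 degrees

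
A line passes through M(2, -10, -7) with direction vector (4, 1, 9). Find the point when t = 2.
P(2) = (2 + 4(2), -10 + 1(2), -7 + 9(2)) = (10, -8, 11)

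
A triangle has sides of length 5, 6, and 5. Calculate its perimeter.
Perimeter = sum of all sides
Perimeter = 5 + 6 + 5
Perimeter = 16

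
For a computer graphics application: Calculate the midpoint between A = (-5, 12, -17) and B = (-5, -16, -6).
Midpoint = ((-5-5)/2, (12-16)/2, (-17-6)/2) = (-5, -2, -11.5)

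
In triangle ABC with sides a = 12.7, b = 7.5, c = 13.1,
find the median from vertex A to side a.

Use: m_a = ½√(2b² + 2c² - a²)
m_a = ½√(2·7.5² + 2·13.1² - 12.7²)
m_a = ½√(112.5 + 343.22 - 161.29) = ½√294.43 = 8.579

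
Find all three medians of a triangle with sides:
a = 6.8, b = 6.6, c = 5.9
Using m_x = ½√(2y² + 2z² - x²):
m_a = ½√(2·6.6² + 2·5.9² - 6.8²) = ½√110.5 = 5.256
m_b = ½√(2·6.8² + 2·5.9² - 6.6²) = ½√118.54 = 5.444
m_c = ½√(2·6.8² + 2·6.6² - 5.9²) = ½√144.79 = 6.016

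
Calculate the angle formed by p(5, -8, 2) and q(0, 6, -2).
p·q = -52, |p|² = 93, |q|² = 40
cos θ = -52/√3720 ≈ -0.8526
θ ≈ 148.5°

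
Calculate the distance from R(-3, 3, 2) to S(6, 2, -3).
d = √[(9)² + (-1)² + (-5)²] = √107 = 10.34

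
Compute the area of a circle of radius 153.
Area = pi * r²
Area = pi * 153²
Area = pi * 23409
Area = 73541.54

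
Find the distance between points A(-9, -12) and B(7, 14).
Using the distance formula: d = sqrt((x₂-x₁)² + (y₂-y₁)²)
dx = 7 - (-9) = 16
dy = 14 - (-12) = 26
d = sqrt(16² + 26²) = sqrt(256 + 676) = sqrt(932) = 30.53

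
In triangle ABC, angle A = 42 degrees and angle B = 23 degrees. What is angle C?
Sum of angles in a triangle = 180 degrees
Third angle = 180 - 42 - 23
Third angle = 115 degrees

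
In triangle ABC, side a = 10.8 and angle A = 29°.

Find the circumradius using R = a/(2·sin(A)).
R = a/(2·sin(A)) = 10.8/(2·sin(29°))
R = 10.8/(2·0.484810) = 10.8/0.969619 = 11.14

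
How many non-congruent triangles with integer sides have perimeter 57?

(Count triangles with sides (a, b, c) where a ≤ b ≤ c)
With a ≤ b ≤ c and a + b + c = 57, the triangle inequality a + b > c gives c < 57/2, so c ≤ 28.
Iterate a from 1 to ⌊p/3⌋ = 19; for each a, b ranges from a to ⌊(p−a)/2⌋ with c = p − a − b, keeping only c ≥ b.
Triples: (1, 28, 28), (2, 27, 28), (3, 26, 28), …
Count = 75 triangles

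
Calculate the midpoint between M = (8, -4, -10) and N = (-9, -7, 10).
Midpoint = ((8-9)/2, (-4-7)/2, (-10+10)/2) = (-0.5, -5.5, 0)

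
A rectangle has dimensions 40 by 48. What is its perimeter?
Perimeter = 2 * (length + width)
Perimeter = 2 * (40 + 48)
Perimeter = 2 * 88
Perimeter = 176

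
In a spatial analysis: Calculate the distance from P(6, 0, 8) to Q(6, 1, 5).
d = √[(0)² + (1)² + (-3)²] = √10 = 3.162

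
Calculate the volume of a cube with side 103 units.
Volume = s³
Volume = 103³
Volume = 1092727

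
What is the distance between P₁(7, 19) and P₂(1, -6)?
Using the distance formula: d = sqrt((x₂-x₁)² + (y₂-y₁)²)
dx = 1 - 7 = -6
dy = (-6) - 19 = -25
d = sqrt((-6)² + (-25)²) = sqrt(36 + 625) = sqrt(661) = 25.71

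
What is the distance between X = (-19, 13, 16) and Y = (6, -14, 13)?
d = √[(25)² + (-27)² + (-3)²] = √1363 = 36.92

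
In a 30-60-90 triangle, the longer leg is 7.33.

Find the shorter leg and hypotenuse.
In a 30-60-90 triangle, sides are in ratio 1 : √3 : 2.
Long leg = short leg·√3  →  short leg = 7.33/√3 = 4.232
Hypotenuse = 2·(short leg) = 2·7.33/√3 = 8.464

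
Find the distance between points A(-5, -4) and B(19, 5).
Using the distance formula: d = sqrt((x₂-x₁)² + (y₂-y₁)²)
dx = 19 - (-5) = 24
dy = 5 - (-4) = 9
d = sqrt(24² + 9²) = sqrt(576 + 81) = sqrt(657) = 25.63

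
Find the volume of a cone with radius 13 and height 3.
Volume = (1/3) * pi * r² * h
Volume = (1/3) * pi * 13² * 3
Volume = (1/3) * pi * 169 * 3
Volume = (1/3) * pi * 507
Volume = 530.93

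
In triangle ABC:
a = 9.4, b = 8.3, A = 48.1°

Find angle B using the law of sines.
sin(B)/b = sin(A)/a
sin(B) = b·sin(A)/a = 8.3·sin(48.1°)/9.4 = 0.657211
B = arcsin(0.657211) = 41.09°  (b ≤ a, so B ≤ A and the acute solution is unique)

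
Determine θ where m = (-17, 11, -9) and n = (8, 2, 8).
m·n = -186, |m|² = 491, |n|² = 132
cos θ = -186/√64812 ≈ -0.7306
θ ≈ 136.9°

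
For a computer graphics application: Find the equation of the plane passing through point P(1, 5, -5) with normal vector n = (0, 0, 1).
d = n·P = (0)(1) + (0)(5) + (1)(-5) = -5
Plane: z = -5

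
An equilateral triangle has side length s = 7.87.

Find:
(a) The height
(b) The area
(a) Height h = s·√3/2 = 7.87·√3/2 = 6.816
(b) Area = (√3/4)·s² = (√3/4)·7.87² = (√3/4)·61.9369 = 26.82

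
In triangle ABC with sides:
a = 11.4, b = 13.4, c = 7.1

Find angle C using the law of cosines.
cos(C) = (a² + b² - c²)/(2ab)
cos(C) = (11.4² + 13.4² - 7.1²)/(2·11.4·13.4) = 259.11/305.52 = 0.848095
C = arccos(0.848095) = 31.99°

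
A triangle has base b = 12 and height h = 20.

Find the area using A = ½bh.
A = ½·12·20 = 120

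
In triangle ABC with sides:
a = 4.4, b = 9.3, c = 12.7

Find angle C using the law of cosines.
cos(C) = (a² + b² - c²)/(2ab)
cos(C) = (4.4² + 9.3² - 12.7²)/(2·4.4·9.3) = -55.44/81.84 = -0.677419
C = arccos(-0.677419) = 132.6°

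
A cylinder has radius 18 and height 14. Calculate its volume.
Volume = pi * r² * h
Volume = pi * 18² * 14
Volume = pi * 324 * 14
Volume = pi * 4536
Volume = 14250.26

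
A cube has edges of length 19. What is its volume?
Volume = s³
Volume = 19³
Volume = 6859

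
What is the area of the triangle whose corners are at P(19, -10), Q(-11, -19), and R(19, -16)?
Using the coordinate formula: Area = (1/2)|x₁(y₂-y₃) + x₂(y₃-y₁) + x₃(y₁-y₂)|
Area = (1/2)|19((-19)-(-16)) + (-11)((-16)-(-10)) + 19((-10)-(-19))|
Area = (1/2)|19*(-3) + (-11)*(-6) + 19*9|
Area = (1/2)|(-57) + 66 + 171|
Area = (1/2)*180 = 90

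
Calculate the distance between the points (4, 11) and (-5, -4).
Using the distance formula: d = sqrt((x₂-x₁)² + (y₂-y₁)²)
dx = (-5) - 4 = -9
dy = (-4) - 11 = -15
d = sqrt((-9)² + (-15)²) = sqrt(81 + 225) = sqrt(306) = 17.49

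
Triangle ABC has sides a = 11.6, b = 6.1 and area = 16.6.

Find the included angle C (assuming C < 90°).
Area = ½ab·sin(C)  →  sin(C) = 2·Area/(ab)
sin(C) = 2·16.6/(11.6·6.1) = 0.469192
C = arcsin(0.469192) = 27.98°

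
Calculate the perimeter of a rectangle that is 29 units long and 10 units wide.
Perimeter = 2 * (length + width)
Perimeter = 2 * (29 + 10)
Perimeter = 2 * 39
Perimeter = 78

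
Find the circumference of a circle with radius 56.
Circumference = 2 * pi * r
Circumference = 2 * pi * 56
Circumference = 351.86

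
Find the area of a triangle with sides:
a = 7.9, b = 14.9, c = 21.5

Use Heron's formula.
s = (a+b+c)/2 = (7.9+14.9+21.5)/2 = 22.15
A = √(s(s-a)(s-b)(s-c)) = √(22.15·14.25·7.25·0.65)
A = √1487.44 = 38.57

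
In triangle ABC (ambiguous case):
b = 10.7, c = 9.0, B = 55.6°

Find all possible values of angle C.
sin(C)/c = sin(B)/b  →  sin(C) = c·sin(B)/b = 9.0·sin(55.6°)/10.7 = 0.694021
C₁ = arcsin(0.694021) = 43.95°,  C₂ = 180° - C₁ = 136.05°
Check C₂: A = 180° - 55.6° - 136.05° = -11.65° ≤ 0, rejected
C = 43.95° (one solution)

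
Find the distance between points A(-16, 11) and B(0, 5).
Using the distance formula: d = sqrt((x₂-x₁)² + (y₂-y₁)²)
dx = 0 - (-16) = 16
dy = 5 - 11 = -6
d = sqrt(16² + (-6)²) = sqrt(256 + 36) = sqrt(292) = 17.09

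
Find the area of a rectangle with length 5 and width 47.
Area = length * width
Area = 5 * 47
Area = 235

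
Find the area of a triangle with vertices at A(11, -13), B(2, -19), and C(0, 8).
Using the coordinate formula: Area = (1/2)|x₁(y₂-y₃) + x₂(y₃-y₁) + x₃(y₁-y₂)|
Area = (1/2)|11((-19)-8) + 2(8-(-13)) + 0((-13)-(-19))|
Area = (1/2)|11*(-27) + 2*21 + 0*6|
Area = (1/2)|(-297) + 42 + 0|
Area = (1/2)*255 = 127.50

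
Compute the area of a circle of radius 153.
Area = pi * r²
Area = pi * 153²
Area = pi * 23409
Area = 73541.54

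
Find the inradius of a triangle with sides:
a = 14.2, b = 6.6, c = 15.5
s = (a+b+c)/2 = (14.2+6.6+15.5)/2 = 18.15
Area = √(s(s-a)(s-b)(s-c)) = √(18.15·3.95·11.55·2.65) = 46.8437
r = Area/s = 46.8437/18.15 = 2.581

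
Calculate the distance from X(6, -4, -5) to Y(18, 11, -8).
d = √[(12)² + (15)² + (-3)²] = √378 = 19.44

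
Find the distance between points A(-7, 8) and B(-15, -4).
Using the distance formula: d = sqrt((x₂-x₁)² + (y₂-y₁)²)
dx = (-15) - (-7) = -8
dy = (-4) - 8 = -12
d = sqrt((-8)² + (-12)²) = sqrt(64 + 144) = sqrt(208) = 14.42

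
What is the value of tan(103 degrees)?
tan(103 degrees) = -4.3315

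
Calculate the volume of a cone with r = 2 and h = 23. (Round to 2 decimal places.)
Volume = (1/3) * pi * r² * h
Volume = (1/3) * pi * 2² * 23
Volume = (1/3) * pi * 4 * 23
Volume = (1/3) * pi * 92
Volume = 96.34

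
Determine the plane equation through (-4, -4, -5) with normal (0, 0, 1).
d = n·P = (0)(-4) + (0)(-4) + (1)(-5) = -5
Plane: z = -5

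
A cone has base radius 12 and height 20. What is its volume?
Volume = (1/3) * pi * r² * h
Volume = (1/3) * pi * 12² * 20
Volume = (1/3) * pi * 144 * 20
Volume = (1/3) * pi * 2880
Volume = 3015.93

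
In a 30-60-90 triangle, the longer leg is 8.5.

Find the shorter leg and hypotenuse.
In a 30-60-90 triangle, sides are in ratio 1 : √3 : 2.
Long leg = short leg·√3  →  short leg = 8.5/√3 = 4.907
Hypotenuse = 2·(short leg) = 2·8.5/√3 = 9.815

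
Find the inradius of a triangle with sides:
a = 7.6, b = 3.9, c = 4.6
s = (a+b+c)/2 = (7.6+3.9+4.6)/2 = 8.05
Area = √(s(s-a)(s-b)(s-c)) = √(8.05·0.45·4.15·3.45) = 7.20175
r = Area/s = 7.20175/8.05 = 0.8946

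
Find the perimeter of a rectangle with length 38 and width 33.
Perimeter = 2 * (length + width)
Perimeter = 2 * (38 + 33)
Perimeter = 2 * 71
Perimeter = 142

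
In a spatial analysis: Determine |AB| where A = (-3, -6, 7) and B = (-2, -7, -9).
d = √[(1)² + (-1)² + (-16)²] = √258 = 16.06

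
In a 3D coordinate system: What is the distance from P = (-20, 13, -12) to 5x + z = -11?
d = |5(-20) + 0(13) + 1(-12) - (-11)| / √(5² + 0² + 1²) = 101/√26 = 19.81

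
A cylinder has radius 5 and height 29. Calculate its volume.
Volume = pi * r² * h
Volume = pi * 5² * 29
Volume = pi * 25 * 29
Volume = pi * 725
Volume = 2277.65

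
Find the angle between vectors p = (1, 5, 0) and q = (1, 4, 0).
p·q = 21, |p|² = 26, |q|² = 17
cos θ = 21/√442 ≈ 0.9989
θ ≈ 2.726°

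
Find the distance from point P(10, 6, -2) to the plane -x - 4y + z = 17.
d = |(-1)(10) + (-4)(6) + 1(-2) - (17)| / √((-1)² + (-4)² + 1²) = 53/√18 = 12.49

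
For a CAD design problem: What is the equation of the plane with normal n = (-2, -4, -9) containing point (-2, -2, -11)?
d = n·P = (-2)(-2) + (-4)(-2) + (-9)(-11) = 111
Plane: -2x - 4y - 9z = 111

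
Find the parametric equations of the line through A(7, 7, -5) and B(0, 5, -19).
Direction vector d = B - A = (-7, -2, -14)
x = 7 - 7t, y = 7 - 2t, z = -5 - 14t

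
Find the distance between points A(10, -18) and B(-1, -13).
Using the distance formula: d = sqrt((x₂-x₁)² + (y₂-y₁)²)
dx = (-1) - 10 = -11
dy = (-13) - (-18) = 5
d = sqrt((-11)² + 5²) = sqrt(121 + 25) = sqrt(146) = 12.08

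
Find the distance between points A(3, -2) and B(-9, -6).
Using the distance formula: d = sqrt((x₂-x₁)² + (y₂-y₁)²)
dx = (-9) - 3 = -12
dy = (-6) - (-2) = -4
d = sqrt((-12)² + (-4)²) = sqrt(144 + 16) = sqrt(160) = 12.65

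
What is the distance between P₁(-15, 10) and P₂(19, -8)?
Using the distance formula: d = sqrt((x₂-x₁)² + (y₂-y₁)²)
dx = 19 - (-15) = 34
dy = (-8) - 10 = -18
d = sqrt(34² + (-18)²) = sqrt(1156 + 324) = sqrt(1480) = 38.47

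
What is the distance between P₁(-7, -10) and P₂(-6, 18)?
Using the distance formula: d = sqrt((x₂-x₁)² + (y₂-y₁)²)
dx = (-6) - (-7) = 1
dy = 18 - (-10) = 28
d = sqrt(1² + 28²) = sqrt(1 + 784) = sqrt(785) = 28.02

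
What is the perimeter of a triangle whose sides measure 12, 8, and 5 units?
Perimeter = sum of all sides
Perimeter = 12 + 8 + 5
Perimeter = 25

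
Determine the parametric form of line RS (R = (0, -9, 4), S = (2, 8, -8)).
Direction vector d = S - R = (2, 17, -12)
x = 0 + 2t, y = -9 + 17t, z = 4 - 12t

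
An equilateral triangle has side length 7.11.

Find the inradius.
For an equilateral triangle, r = s/(2√3) where s is the side.
r = 7.11/(2√3) = 7.11/3.464102 = 2.052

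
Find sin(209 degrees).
sin(209 degrees) = -0.4848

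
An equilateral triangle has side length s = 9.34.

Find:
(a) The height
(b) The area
(a) Height h = s·√3/2 = 9.34·√3/2 = 8.089
(b) Area = (√3/4)·s² = (√3/4)·9.34² = (√3/4)·87.2356 = 37.77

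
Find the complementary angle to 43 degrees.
Complementary angles sum to 90 degrees.
Other angle = 90 - 43
Other angle = 47 degrees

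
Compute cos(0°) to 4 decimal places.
cos(0 degrees) = 1
Decimal approximation: 1.0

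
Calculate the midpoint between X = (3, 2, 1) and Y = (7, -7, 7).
Midpoint = ((3+7)/2, (2-7)/2, (1+7)/2) = (5, -2.5, 4)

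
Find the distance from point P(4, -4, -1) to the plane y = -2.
d = |0(4) + 1(-4) + 0(-1) - (-2)| / √(0² + 1² + 0²) = 2/√1 = 2.0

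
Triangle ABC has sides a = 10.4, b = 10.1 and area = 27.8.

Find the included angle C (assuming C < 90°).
Area = ½ab·sin(C)  →  sin(C) = 2·Area/(ab)
sin(C) = 2·27.8/(10.4·10.1) = 0.529322
C = arcsin(0.529322) = 31.96°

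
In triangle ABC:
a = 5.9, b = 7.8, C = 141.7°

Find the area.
Using A = ½ab·sin(C):
A = ½·5.9·7.8·sin(141.7°) = ½·46.02·0.619779 = 14.26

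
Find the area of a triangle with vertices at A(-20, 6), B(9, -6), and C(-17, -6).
Using the coordinate formula: Area = (1/2)|x₁(y₂-y₃) + x₂(y₃-y₁) + x₃(y₁-y₂)|
Area = (1/2)|(-20)((-6)-(-6)) + 9((-6)-6) + (-17)(6-(-6))|
Area = (1/2)|(-20)*0 + 9*(-12) + (-17)*12|
Area = (1/2)|0 + (-108) + (-204)|
Area = (1/2)*312 = 156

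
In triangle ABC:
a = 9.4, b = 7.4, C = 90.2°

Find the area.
Using A = ½ab·sin(C):
A = ½·9.4·7.4·sin(90.2°) = ½·69.56·0.999994 = 34.78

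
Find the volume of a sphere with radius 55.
Volume = (4/3) * pi * r³
Volume = (4/3) * pi * 55³
Volume = (4/3) * pi * 166375
Volume = 696909.97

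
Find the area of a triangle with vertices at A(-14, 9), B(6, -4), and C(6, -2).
Using the coordinate formula: Area = (1/2)|x₁(y₂-y₃) + x₂(y₃-y₁) + x₃(y₁-y₂)|
Area = (1/2)|(-14)((-4)-(-2)) + 6((-2)-9) + 6(9-(-4))|
Area = (1/2)|(-14)*(-2) + 6*(-11) + 6*13|
Area = (1/2)|28 + (-66) + 78|
Area = (1/2)*40 = 20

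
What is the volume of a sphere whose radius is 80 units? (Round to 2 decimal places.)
Volume = (4/3) * pi * r³
Volume = (4/3) * pi * 80³
Volume = (4/3) * pi * 512000
Volume = 2144660.58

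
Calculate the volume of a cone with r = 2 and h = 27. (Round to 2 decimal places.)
Volume = (1/3) * pi * r² * h
Volume = (1/3) * pi * 2² * 27
Volume = (1/3) * pi * 4 * 27
Volume = (1/3) * pi * 108
Volume = 113.10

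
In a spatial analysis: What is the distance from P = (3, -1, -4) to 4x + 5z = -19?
d = |4(3) + 0(-1) + 5(-4) - (-19)| / √(4² + 0² + 5²) = 11/√41 = 1.718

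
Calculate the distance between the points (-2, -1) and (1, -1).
Using the distance formula: d = sqrt((x₂-x₁)² + (y₂-y₁)²)
dx = 1 - (-2) = 3
dy = (-1) - (-1) = 0
d = sqrt(3² + 0²) = sqrt(9 + 0) = sqrt(9) = 3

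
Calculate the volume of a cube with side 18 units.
Volume = s³
Volume = 18³
Volume = 5832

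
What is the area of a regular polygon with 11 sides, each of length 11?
For a regular 11-gon with side length s = 11:
Apothem a = s / (2*tan(pi/11)) = 11 / (2*tan(pi/11)) ≈ 18.7313
Perimeter P = 11 * 11 = 121
Area = (1/2) * P * a = (1/2) * 121 * 18.7313 = 1133.24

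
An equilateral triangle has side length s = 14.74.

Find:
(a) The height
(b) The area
(a) Height h = s·√3/2 = 14.74·√3/2 = 12.77
(b) Area = (√3/4)·s² = (√3/4)·14.74² = (√3/4)·217.268 = 94.08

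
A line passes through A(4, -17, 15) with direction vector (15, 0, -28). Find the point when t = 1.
P(1) = (4 + 15(1), -17 + 0(1), 15 + (-28)(1)) = (19, -17, -13)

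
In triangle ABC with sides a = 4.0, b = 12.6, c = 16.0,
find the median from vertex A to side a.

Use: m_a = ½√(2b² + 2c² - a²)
m_a = ½√(2·12.6² + 2·16.0² - 4.0²)
m_a = ½√(317.52 + 512 - 16) = ½√813.52 = 14.26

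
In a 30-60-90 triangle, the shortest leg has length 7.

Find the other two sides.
Long leg = 7√3 = 12.12, Hypotenuse = 14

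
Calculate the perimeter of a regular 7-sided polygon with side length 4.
Perimeter = number of sides * side length
Perimeter = 7 * 4
Perimeter = 28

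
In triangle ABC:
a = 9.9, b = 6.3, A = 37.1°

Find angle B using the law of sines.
sin(B)/b = sin(A)/a
sin(B) = b·sin(A)/a = 6.3·sin(37.1°)/9.9 = 0.383860
B = arcsin(0.383860) = 22.57°  (b ≤ a, so B ≤ A and the acute solution is unique)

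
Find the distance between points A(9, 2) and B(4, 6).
Using the distance formula: d = sqrt((x₂-x₁)² + (y₂-y₁)²)
dx = 4 - 9 = -5
dy = 6 - 2 = 4
d = sqrt((-5)² + 4²) = sqrt(25 + 16) = sqrt(41) = 6.40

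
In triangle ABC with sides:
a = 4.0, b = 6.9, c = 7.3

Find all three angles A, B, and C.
By the law of cosines:
cos(A) = (b² + c² - a²)/(2bc) = 0.842764  →  A = 32.57°
cos(B) = (a² + c² - b²)/(2ac) = 0.371233  →  B = 68.21°
cos(C) = (a² + b² - c²)/(2ab) = 0.186957  →  C = 79.22°
Check: A + B + C = 180.0° ✓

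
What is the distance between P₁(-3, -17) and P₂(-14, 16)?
Using the distance formula: d = sqrt((x₂-x₁)² + (y₂-y₁)²)
dx = (-14) - (-3) = -11
dy = 16 - (-17) = 33
d = sqrt((-11)² + 33²) = sqrt(121 + 1089) = sqrt(1210) = 34.79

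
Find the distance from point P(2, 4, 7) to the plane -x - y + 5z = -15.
d = |(-1)(2) + (-1)(4) + 5(7) - (-15)| / √((-1)² + (-1)² + 5²) = 44/√27 = 8.468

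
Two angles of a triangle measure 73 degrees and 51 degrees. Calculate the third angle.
Sum of angles in a triangle = 180 degrees
Third angle = 180 - 73 - 51
Third angle = 56 degrees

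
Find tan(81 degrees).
tan(81 degrees) = 6.3138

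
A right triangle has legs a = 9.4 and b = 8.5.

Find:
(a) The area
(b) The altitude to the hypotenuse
(a) Area = ½ab = ½·9.4·8.5 = 39.95
(b) Hypotenuse c = √(9.4² + 8.5²) = √160.61 = 12.6732
    Area = ½·c·h_c  →  h_c = 2·Area/c = 2·39.95/12.6732 = 6.305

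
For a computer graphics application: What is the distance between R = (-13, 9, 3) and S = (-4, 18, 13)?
d = √[(9)² + (9)² + (10)²] = √262 = 16.19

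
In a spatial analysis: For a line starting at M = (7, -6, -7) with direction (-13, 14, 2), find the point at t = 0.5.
P(0.5) = (7 + (-13)(0.5), -6 + 14(0.5), -7 + 2(0.5)) = (0.5, 1, -6)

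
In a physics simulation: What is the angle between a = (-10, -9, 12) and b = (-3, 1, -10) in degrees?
a·b = -99, |a|² = 325, |b|² = 110
cos θ = -99/√35750 ≈ -0.5236
θ ≈ 121.6°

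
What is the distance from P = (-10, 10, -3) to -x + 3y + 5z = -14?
d = |(-1)(-10) + 3(10) + 5(-3) - (-14)| / √((-1)² + 3² + 5²) = 39/√35 = 6.592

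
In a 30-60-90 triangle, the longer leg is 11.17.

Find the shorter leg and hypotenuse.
In a 30-60-90 triangle, sides are in ratio 1 : √3 : 2.
Long leg = short leg·√3  →  short leg = 11.17/√3 = 6.449
Hypotenuse = 2·(short leg) = 2·11.17/√3 = 12.9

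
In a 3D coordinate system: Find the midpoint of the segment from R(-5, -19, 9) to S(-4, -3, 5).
Midpoint = ((-5-4)/2, (-19-3)/2, (9+5)/2) = (-4.5, -11, 7)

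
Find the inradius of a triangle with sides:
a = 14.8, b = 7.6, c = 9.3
s = (a+b+c)/2 = (14.8+7.6+9.3)/2 = 15.85
Area = √(s(s-a)(s-b)(s-c)) = √(15.85·1.05·8.25·6.55) = 29.9886
r = Area/s = 29.9886/15.85 = 1.892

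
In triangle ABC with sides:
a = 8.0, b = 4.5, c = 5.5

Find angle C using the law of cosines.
cos(C) = (a² + b² - c²)/(2ab)
cos(C) = (8.0² + 4.5² - 5.5²)/(2·8.0·4.5) = 54/72 = 0.750000
C = arccos(0.750000) = 41.41°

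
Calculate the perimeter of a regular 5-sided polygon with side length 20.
Perimeter = number of sides * side length
Perimeter = 5 * 20
Perimeter = 100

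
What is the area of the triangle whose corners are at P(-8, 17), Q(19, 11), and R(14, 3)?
Using the coordinate formula: Area = (1/2)|x₁(y₂-y₃) + x₂(y₃-y₁) + x₃(y₁-y₂)|
Area = (1/2)|(-8)(11-3) + 19(3-17) + 14(17-11)|
Area = (1/2)|(-8)*8 + 19*(-14) + 14*6|
Area = (1/2)|(-64) + (-266) + 84|
Area = (1/2)*246 = 123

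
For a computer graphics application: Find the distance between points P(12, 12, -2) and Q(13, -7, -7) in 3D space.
d = √[(1)² + (-19)² + (-5)²] = √387 = 19.67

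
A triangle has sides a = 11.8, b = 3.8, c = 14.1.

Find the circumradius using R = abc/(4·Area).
s = (a+b+c)/2 = 14.85
Area = √(s(s-a)(s-b)(s-c)) = √(14.85·3.05·11.05·0.75) = 19.3743
R = abc/(4·Area) = (11.8·3.8·14.1)/(4·19.3743) = 632.244/77.4972 = 8.158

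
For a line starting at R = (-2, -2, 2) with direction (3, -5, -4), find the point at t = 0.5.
P(0.5) = (-2 + 3(0.5), -2 + (-5)(0.5), 2 + (-4)(0.5)) = (-0.5, -4.5, 0)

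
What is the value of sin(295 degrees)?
sin(295 degrees) = -0.9063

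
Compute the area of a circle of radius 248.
Area = pi * r²
Area = pi * 248²
Area = pi * 61504
Area = 193220.51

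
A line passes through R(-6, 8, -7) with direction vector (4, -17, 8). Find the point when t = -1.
P(-1) = (-6 + 4(-1), 8 + (-17)(-1), -7 + 8(-1)) = (-10, 25, -15)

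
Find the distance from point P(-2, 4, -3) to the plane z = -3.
d = |0(-2) + 0(4) + 1(-3) - (-3)| / √(0² + 0² + 1²) = 0/√1 = 0.0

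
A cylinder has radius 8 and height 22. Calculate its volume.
Volume = pi * r² * h
Volume = pi * 8² * 22
Volume = pi * 64 * 22
Volume = pi * 1408
Volume = 4423.36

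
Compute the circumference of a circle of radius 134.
Circumference = 2 * pi * r
Circumference = 2 * pi * 134
Circumference = 841.95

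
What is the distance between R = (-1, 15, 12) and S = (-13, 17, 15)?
d = √[(-12)² + (2)² + (3)²] = √157 = 12.53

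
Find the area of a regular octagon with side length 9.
For a regular 8-gon with side length s = 9:
Apothem a = s / (2*tan(pi/8)) = 9 / (2*tan(pi/8)) ≈ 10.864
Perimeter P = 8 * 9 = 72
Area = (1/2) * P * a = (1/2) * 72 * 10.864 = 391.10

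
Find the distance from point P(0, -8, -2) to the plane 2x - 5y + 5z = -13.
d = |2(0) + (-5)(-8) + 5(-2) - (-13)| / √(2² + (-5)² + 5²) = 43/√54 = 5.852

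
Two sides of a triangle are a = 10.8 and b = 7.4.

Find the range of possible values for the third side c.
By the triangle inequality: |a - b| < c < a + b
|10.8 - 7.4| < c < 10.8 + 7.4
3.4 < c < 18.2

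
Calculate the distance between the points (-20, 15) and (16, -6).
Using the distance formula: d = sqrt((x₂-x₁)² + (y₂-y₁)²)
dx = 16 - (-20) = 36
dy = (-6) - 15 = -21
d = sqrt(36² + (-21)²) = sqrt(1296 + 441) = sqrt(1737) = 41.68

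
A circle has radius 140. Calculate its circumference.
Circumference = 2 * pi * r
Circumference = 2 * pi * 140
Circumference = 879.65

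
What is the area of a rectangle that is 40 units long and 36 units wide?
Area = length * width
Area = 40 * 36
Area = 1440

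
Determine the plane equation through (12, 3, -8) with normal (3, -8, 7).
d = n·P = (3)(12) + (-8)(3) + (7)(-8) = -44
Plane: 3x - 8y + 7z = -44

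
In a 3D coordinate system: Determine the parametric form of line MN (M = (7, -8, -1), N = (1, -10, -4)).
Direction vector d = N - M = (-6, -2, -3)
x = 7 - 6t, y = -8 - 2t, z = -1 - 3t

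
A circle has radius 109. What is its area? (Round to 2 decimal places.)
Area = pi * r²
Area = pi * 109²
Area = pi * 11881
Area = 37325.26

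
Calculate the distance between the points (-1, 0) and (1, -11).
Using the distance formula: d = sqrt((x₂-x₁)² + (y₂-y₁)²)
dx = 1 - (-1) = 2
dy = (-11) - 0 = -11
d = sqrt(2² + (-11)²) = sqrt(4 + 121) = sqrt(125) = 11.18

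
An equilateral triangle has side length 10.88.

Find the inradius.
For an equilateral triangle, r = s/(2√3) where s is the side.
r = 10.88/(2√3) = 10.88/3.464102 = 3.141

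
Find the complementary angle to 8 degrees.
Complementary angles sum to 90 degrees.
Other angle = 90 - 8
Other angle = 82 degrees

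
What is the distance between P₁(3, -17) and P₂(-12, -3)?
Using the distance formula: d = sqrt((x₂-x₁)² + (y₂-y₁)²)
dx = (-12) - 3 = -15
dy = (-3) - (-17) = 14
d = sqrt((-15)² + 14²) = sqrt(225 + 196) = sqrt(421) = 20.52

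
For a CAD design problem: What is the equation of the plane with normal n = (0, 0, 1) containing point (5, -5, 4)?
d = n·P = (0)(5) + (0)(-5) + (1)(4) = 4
Plane: z = 4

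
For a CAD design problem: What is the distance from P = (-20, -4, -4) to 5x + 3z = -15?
d = |5(-20) + 0(-4) + 3(-4) - (-15)| / √(5² + 0² + 3²) = 97/√34 = 16.64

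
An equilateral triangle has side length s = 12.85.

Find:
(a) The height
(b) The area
(a) Height h = s·√3/2 = 12.85·√3/2 = 11.13
(b) Area = (√3/4)·s² = (√3/4)·12.85² = (√3/4)·165.123 = 71.5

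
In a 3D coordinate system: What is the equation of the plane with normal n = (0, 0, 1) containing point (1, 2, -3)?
d = n·P = (0)(1) + (0)(2) + (1)(-3) = -3
Plane: z = -3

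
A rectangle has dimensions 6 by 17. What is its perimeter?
Perimeter = 2 * (length + width)
Perimeter = 2 * (6 + 17)
Perimeter = 2 * 23
Perimeter = 46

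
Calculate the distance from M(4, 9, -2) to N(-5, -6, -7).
d = √[(-9)² + (-15)² + (-5)²] = √331 = 18.19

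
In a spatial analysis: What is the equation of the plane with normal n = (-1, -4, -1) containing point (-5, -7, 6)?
d = n·P = (-1)(-5) + (-4)(-7) + (-1)(6) = 27
Plane: -x - 4y - z = 27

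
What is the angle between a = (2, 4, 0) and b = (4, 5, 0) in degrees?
a·b = 28, |a|² = 20, |b|² = 41
cos θ = 28/√820 ≈ 0.9778
θ ≈ 12.09°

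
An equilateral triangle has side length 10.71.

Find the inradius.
For an equilateral triangle, r = s/(2√3) where s is the side.
r = 10.71/(2√3) = 10.71/3.464102 = 3.092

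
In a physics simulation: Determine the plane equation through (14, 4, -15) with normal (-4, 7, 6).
d = n·P = (-4)(14) + (7)(4) + (6)(-15) = -118
Plane: -4x + 7y + 6z = -118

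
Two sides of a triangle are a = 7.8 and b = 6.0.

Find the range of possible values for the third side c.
By the triangle inequality: |a - b| < c < a + b
|7.8 - 6.0| < c < 7.8 + 6.0
1.8 < c < 13.8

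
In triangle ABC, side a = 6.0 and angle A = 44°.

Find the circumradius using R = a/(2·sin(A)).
R = a/(2·sin(A)) = 6.0/(2·sin(44°))
R = 6.0/(2·0.694658) = 6.0/1.389317 = 4.319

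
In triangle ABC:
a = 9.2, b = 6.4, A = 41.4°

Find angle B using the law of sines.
sin(B)/b = sin(A)/a
sin(B) = b·sin(A)/a = 6.4·sin(41.4°)/9.2 = 0.460043
B = arcsin(0.460043) = 27.39°  (b ≤ a, so B ≤ A and the acute solution is unique)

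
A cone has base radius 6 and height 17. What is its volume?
Volume = (1/3) * pi * r² * h
Volume = (1/3) * pi * 6² * 17
Volume = (1/3) * pi * 36 * 17
Volume = (1/3) * pi * 612
Volume = 640.88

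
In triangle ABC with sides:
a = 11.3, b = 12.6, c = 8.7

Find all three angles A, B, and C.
By the law of cosines:
cos(A) = (b² + c² - a²)/(2bc) = 0.486955  →  A = 60.86°
cos(B) = (a² + c² - b²)/(2ac) = 0.226935  →  B = 76.88°
cos(C) = (a² + b² - c²)/(2ab) = 0.740132  →  C = 42.26°
Check: A + B + C = 180.0° ✓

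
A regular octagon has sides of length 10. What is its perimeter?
Perimeter = number of sides * side length
Perimeter = 8 * 10
Perimeter = 80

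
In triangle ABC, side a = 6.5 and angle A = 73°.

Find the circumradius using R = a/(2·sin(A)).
R = a/(2·sin(A)) = 6.5/(2·sin(73°))
R = 6.5/(2·0.956305) = 6.5/1.912610 = 3.398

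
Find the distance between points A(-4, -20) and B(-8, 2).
Using the distance formula: d = sqrt((x₂-x₁)² + (y₂-y₁)²)
dx = (-8) - (-4) = -4
dy = 2 - (-20) = 22
d = sqrt((-4)² + 22²) = sqrt(16 + 484) = sqrt(500) = 22.36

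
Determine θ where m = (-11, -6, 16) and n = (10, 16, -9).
m·n = -350, |m|² = 413, |n|² = 437
cos θ = -350/√180481 ≈ -0.8239
θ ≈ 145.5°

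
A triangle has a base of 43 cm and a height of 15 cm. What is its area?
Area = (1/2) * base * height
Area = (1/2) * 43 * 15
Area = 322.50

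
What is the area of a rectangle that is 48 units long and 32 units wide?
Area = length * width
Area = 48 * 32
Area = 1536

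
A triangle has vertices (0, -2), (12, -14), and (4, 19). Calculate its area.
Using the coordinate formula: Area = (1/2)|x₁(y₂-y₃) + x₂(y₃-y₁) + x₃(y₁-y₂)|
Area = (1/2)|0((-14)-19) + 12(19-(-2)) + 4((-2)-(-14))|
Area = (1/2)|0*(-33) + 12*21 + 4*12|
Area = (1/2)|0 + 252 + 48|
Area = (1/2)*300 = 150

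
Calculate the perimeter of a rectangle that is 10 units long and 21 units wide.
Perimeter = 2 * (length + width)
Perimeter = 2 * (10 + 21)
Perimeter = 2 * 31
Perimeter = 62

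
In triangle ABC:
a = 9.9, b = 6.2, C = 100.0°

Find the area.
Using A = ½ab·sin(C):
A = ½·9.9·6.2·sin(100.0°) = ½·61.38·0.984808 = 30.22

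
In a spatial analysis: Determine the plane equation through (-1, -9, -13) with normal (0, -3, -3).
d = n·P = (0)(-1) + (-3)(-9) + (-3)(-13) = 66
Plane: -3y - 3z = 66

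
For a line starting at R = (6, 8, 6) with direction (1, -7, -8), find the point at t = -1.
P(-1) = (6 + 1(-1), 8 + (-7)(-1), 6 + (-8)(-1)) = (5, 15, 14)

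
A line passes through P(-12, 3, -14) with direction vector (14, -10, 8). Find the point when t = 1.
P(1) = (-12 + 14(1), 3 + (-10)(1), -14 + 8(1)) = (2, -7, -6)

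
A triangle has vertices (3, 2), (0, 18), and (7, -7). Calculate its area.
Using the coordinate formula: Area = (1/2)|x₁(y₂-y₃) + x₂(y₃-y₁) + x₃(y₁-y₂)|
Area = (1/2)|3(18-(-7)) + 0((-7)-2) + 7(2-18)|
Area = (1/2)|3*25 + 0*(-9) + 7*(-16)|
Area = (1/2)|75 + 0 + (-112)|
Area = (1/2)*37 = 18.50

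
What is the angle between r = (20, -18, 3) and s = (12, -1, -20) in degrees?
r·s = 198, |r|² = 733, |s|² = 545
cos θ = 198/√399485 ≈ 0.3133
θ ≈ 71.74°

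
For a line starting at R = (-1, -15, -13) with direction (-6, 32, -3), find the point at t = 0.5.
P(0.5) = (-1 + (-6)(0.5), -15 + 32(0.5), -13 + (-3)(0.5)) = (-4, 1, -14.5)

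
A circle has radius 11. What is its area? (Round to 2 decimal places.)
Area = pi * r²
Area = pi * 11²
Area = pi * 121
Area = 380.13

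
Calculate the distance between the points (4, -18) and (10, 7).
Using the distance formula: d = sqrt((x₂-x₁)² + (y₂-y₁)²)
dx = 10 - 4 = 6
dy = 7 - (-18) = 25
d = sqrt(6² + 25²) = sqrt(36 + 625) = sqrt(661) = 25.71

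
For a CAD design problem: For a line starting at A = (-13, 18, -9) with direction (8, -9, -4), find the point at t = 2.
P(2) = (-13 + 8(2), 18 + (-9)(2), -9 + (-4)(2)) = (3, 0, -17)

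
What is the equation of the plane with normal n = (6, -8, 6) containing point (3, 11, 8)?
d = n·P = (6)(3) + (-8)(11) + (6)(8) = -22
Plane: 6x - 8y + 6z = -22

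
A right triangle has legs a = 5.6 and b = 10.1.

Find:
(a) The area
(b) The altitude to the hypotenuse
(a) Area = ½ab = ½·5.6·10.1 = 28.28
(b) Hypotenuse c = √(5.6² + 10.1²) = √133.37 = 11.5486
    Area = ½·c·h_c  →  h_c = 2·Area/c = 2·28.28/11.5486 = 4.898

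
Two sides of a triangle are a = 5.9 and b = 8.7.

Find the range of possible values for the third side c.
By the triangle inequality: |a - b| < c < a + b
|5.9 - 8.7| < c < 5.9 + 8.7
2.8 < c < 14.6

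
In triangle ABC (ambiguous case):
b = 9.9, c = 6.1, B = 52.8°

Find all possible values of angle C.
sin(C)/c = sin(B)/b  →  sin(C) = c·sin(B)/b = 6.1·sin(52.8°)/9.9 = 0.490791
C₁ = arcsin(0.490791) = 29.39°,  C₂ = 180° - C₁ = 150.61°
Check C₂: A = 180° - 52.8° - 150.61° = -23.41° ≤ 0, rejected
C = 29.39° (one solution)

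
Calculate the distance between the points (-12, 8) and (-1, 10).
Using the distance formula: d = sqrt((x₂-x₁)² + (y₂-y₁)²)
dx = (-1) - (-12) = 11
dy = 10 - 8 = 2
d = sqrt(11² + 2²) = sqrt(121 + 4) = sqrt(125) = 11.18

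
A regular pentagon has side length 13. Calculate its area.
For a regular 5-gon with side length s = 13:
Apothem a = s / (2*tan(pi/5)) = 13 / (2*tan(pi/5)) ≈ 8.9465
Perimeter P = 5 * 13 = 65
Area = (1/2) * P * a = (1/2) * 65 * 8.9465 = 290.76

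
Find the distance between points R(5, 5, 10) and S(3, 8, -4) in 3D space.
d = √[(-2)² + (3)² + (-14)²] = √209 = 14.46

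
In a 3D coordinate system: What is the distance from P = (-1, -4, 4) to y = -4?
d = |0(-1) + 1(-4) + 0(4) - (-4)| / √(0² + 1² + 0²) = 0/√1 = 0.0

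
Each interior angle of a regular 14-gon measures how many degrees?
Interior angle of a regular n-gon = (n-2)*180/n
Interior angle = (14-2)*180/14
Interior angle = 12*180/14
Interior angle = 2160/14
Interior angle = 154.29 degrees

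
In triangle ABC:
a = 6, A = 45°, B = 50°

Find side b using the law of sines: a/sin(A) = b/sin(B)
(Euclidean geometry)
b = a·sin(B)/sin(A) = 6·sin(50°)/sin(45°)
b = 6·0.766044/0.707107 = 6.5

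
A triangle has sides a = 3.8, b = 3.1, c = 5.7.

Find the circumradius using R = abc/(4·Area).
s = (a+b+c)/2 = 6.3
Area = √(s(s-a)(s-b)(s-c)) = √(6.3·2.5·3.2·0.6) = 5.49909
R = abc/(4·Area) = (3.8·3.1·5.7)/(4·5.49909) = 67.146/21.99636 = 3.053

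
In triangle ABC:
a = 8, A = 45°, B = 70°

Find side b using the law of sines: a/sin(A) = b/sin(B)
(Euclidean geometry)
b = a·sin(B)/sin(A) = 8·sin(70°)/sin(45°)
b = 8·0.939693/0.707107 = 10.63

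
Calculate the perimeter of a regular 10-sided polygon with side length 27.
Perimeter = number of sides * side length
Perimeter = 10 * 27
Perimeter = 270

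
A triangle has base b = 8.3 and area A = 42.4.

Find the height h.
A = ½bh  →  h = 2A/b
h = 2·42.4/8.3 = 10.22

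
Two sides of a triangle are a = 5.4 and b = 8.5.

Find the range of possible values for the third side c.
By the triangle inequality: |a - b| < c < a + b
|5.4 - 8.5| < c < 5.4 + 8.5
3.1 < c < 13.9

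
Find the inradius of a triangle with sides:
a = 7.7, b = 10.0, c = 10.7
s = (a+b+c)/2 = (7.7+10.0+10.7)/2 = 14.2
Area = √(s(s-a)(s-b)(s-c)) = √(14.2·6.5·4.2·3.5) = 36.8349
r = Area/s = 36.8349/14.2 = 2.594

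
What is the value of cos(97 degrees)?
cos(97 degrees) = -0.1219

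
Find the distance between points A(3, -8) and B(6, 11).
Using the distance formula: d = sqrt((x₂-x₁)² + (y₂-y₁)²)
dx = 6 - 3 = 3
dy = 11 - (-8) = 19
d = sqrt(3² + 19²) = sqrt(9 + 361) = sqrt(370) = 19.24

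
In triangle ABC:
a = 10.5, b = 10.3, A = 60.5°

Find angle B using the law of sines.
sin(B)/b = sin(A)/a
sin(B) = b·sin(A)/a = 10.3·sin(60.5°)/10.5 = 0.853777
B = arcsin(0.853777) = 58.62°  (b ≤ a, so B ≤ A and the acute solution is unique)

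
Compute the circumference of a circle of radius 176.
Circumference = 2 * pi * r
Circumference = 2 * pi * 176
Circumference = 1105.84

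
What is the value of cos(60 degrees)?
cos(60 degrees) = 1/2
Decimal approximation: 0.5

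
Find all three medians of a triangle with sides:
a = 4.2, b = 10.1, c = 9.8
Using m_x = ½√(2y² + 2z² - x²):
m_a = ½√(2·10.1² + 2·9.8² - 4.2²) = ½√378.46 = 9.727
m_b = ½√(2·4.2² + 2·9.8² - 10.1²) = ½√125.35 = 5.598
m_c = ½√(2·4.2² + 2·10.1² - 9.8²) = ½√143.26 = 5.985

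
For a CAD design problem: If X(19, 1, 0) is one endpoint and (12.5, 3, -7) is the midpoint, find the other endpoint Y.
Y = (2×12.5 - 19, 2×3 - 1, 2×(-7) - 0) = (6, 5, -14)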